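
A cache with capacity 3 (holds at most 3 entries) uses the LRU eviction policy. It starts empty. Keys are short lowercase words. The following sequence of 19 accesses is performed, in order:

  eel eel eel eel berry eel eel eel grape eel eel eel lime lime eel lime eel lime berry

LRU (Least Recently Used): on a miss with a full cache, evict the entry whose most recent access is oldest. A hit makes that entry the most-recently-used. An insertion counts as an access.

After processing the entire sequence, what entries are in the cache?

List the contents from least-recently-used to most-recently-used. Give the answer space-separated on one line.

Answer: eel lime berry

Derivation:
LRU simulation (capacity=3):
  1. access eel: MISS. Cache (LRU->MRU): [eel]
  2. access eel: HIT. Cache (LRU->MRU): [eel]
  3. access eel: HIT. Cache (LRU->MRU): [eel]
  4. access eel: HIT. Cache (LRU->MRU): [eel]
  5. access berry: MISS. Cache (LRU->MRU): [eel berry]
  6. access eel: HIT. Cache (LRU->MRU): [berry eel]
  7. access eel: HIT. Cache (LRU->MRU): [berry eel]
  8. access eel: HIT. Cache (LRU->MRU): [berry eel]
  9. access grape: MISS. Cache (LRU->MRU): [berry eel grape]
  10. access eel: HIT. Cache (LRU->MRU): [berry grape eel]
  11. access eel: HIT. Cache (LRU->MRU): [berry grape eel]
  12. access eel: HIT. Cache (LRU->MRU): [berry grape eel]
  13. access lime: MISS, evict berry. Cache (LRU->MRU): [grape eel lime]
  14. access lime: HIT. Cache (LRU->MRU): [grape eel lime]
  15. access eel: HIT. Cache (LRU->MRU): [grape lime eel]
  16. access lime: HIT. Cache (LRU->MRU): [grape eel lime]
  17. access eel: HIT. Cache (LRU->MRU): [grape lime eel]
  18. access lime: HIT. Cache (LRU->MRU): [grape eel lime]
  19. access berry: MISS, evict grape. Cache (LRU->MRU): [eel lime berry]
Total: 14 hits, 5 misses, 2 evictions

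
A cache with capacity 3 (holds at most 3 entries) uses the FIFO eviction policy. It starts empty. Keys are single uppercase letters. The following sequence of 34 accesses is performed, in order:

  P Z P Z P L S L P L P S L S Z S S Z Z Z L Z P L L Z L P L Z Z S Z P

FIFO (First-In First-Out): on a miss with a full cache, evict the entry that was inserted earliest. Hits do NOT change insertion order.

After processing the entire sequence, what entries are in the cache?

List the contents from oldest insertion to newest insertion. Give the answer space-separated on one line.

FIFO simulation (capacity=3):
  1. access P: MISS. Cache (old->new): [P]
  2. access Z: MISS. Cache (old->new): [P Z]
  3. access P: HIT. Cache (old->new): [P Z]
  4. access Z: HIT. Cache (old->new): [P Z]
  5. access P: HIT. Cache (old->new): [P Z]
  6. access L: MISS. Cache (old->new): [P Z L]
  7. access S: MISS, evict P. Cache (old->new): [Z L S]
  8. access L: HIT. Cache (old->new): [Z L S]
  9. access P: MISS, evict Z. Cache (old->new): [L S P]
  10. access L: HIT. Cache (old->new): [L S P]
  11. access P: HIT. Cache (old->new): [L S P]
  12. access S: HIT. Cache (old->new): [L S P]
  13. access L: HIT. Cache (old->new): [L S P]
  14. access S: HIT. Cache (old->new): [L S P]
  15. access Z: MISS, evict L. Cache (old->new): [S P Z]
  16. access S: HIT. Cache (old->new): [S P Z]
  17. access S: HIT. Cache (old->new): [S P Z]
  18. access Z: HIT. Cache (old->new): [S P Z]
  19. access Z: HIT. Cache (old->new): [S P Z]
  20. access Z: HIT. Cache (old->new): [S P Z]
  21. access L: MISS, evict S. Cache (old->new): [P Z L]
  22. access Z: HIT. Cache (old->new): [P Z L]
  23. access P: HIT. Cache (old->new): [P Z L]
  24. access L: HIT. Cache (old->new): [P Z L]
  25. access L: HIT. Cache (old->new): [P Z L]
  26. access Z: HIT. Cache (old->new): [P Z L]
  27. access L: HIT. Cache (old->new): [P Z L]
  28. access P: HIT. Cache (old->new): [P Z L]
  29. access L: HIT. Cache (old->new): [P Z L]
  30. access Z: HIT. Cache (old->new): [P Z L]
  31. access Z: HIT. Cache (old->new): [P Z L]
  32. access S: MISS, evict P. Cache (old->new): [Z L S]
  33. access Z: HIT. Cache (old->new): [Z L S]
  34. access P: MISS, evict Z. Cache (old->new): [L S P]
Total: 25 hits, 9 misses, 6 evictions

Answer: L S P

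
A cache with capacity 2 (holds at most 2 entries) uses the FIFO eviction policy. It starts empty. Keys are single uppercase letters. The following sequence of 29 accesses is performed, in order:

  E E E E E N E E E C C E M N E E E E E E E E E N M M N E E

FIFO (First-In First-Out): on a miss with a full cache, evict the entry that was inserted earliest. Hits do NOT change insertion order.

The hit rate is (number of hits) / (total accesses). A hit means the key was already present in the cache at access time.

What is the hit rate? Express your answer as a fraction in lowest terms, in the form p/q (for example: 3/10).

FIFO simulation (capacity=2):
  1. access E: MISS. Cache (old->new): [E]
  2. access E: HIT. Cache (old->new): [E]
  3. access E: HIT. Cache (old->new): [E]
  4. access E: HIT. Cache (old->new): [E]
  5. access E: HIT. Cache (old->new): [E]
  6. access N: MISS. Cache (old->new): [E N]
  7. access E: HIT. Cache (old->new): [E N]
  8. access E: HIT. Cache (old->new): [E N]
  9. access E: HIT. Cache (old->new): [E N]
  10. access C: MISS, evict E. Cache (old->new): [N C]
  11. access C: HIT. Cache (old->new): [N C]
  12. access E: MISS, evict N. Cache (old->new): [C E]
  13. access M: MISS, evict C. Cache (old->new): [E M]
  14. access N: MISS, evict E. Cache (old->new): [M N]
  15. access E: MISS, evict M. Cache (old->new): [N E]
  16. access E: HIT. Cache (old->new): [N E]
  17. access E: HIT. Cache (old->new): [N E]
  18. access E: HIT. Cache (old->new): [N E]
  19. access E: HIT. Cache (old->new): [N E]
  20. access E: HIT. Cache (old->new): [N E]
  21. access E: HIT. Cache (old->new): [N E]
  22. access E: HIT. Cache (old->new): [N E]
  23. access E: HIT. Cache (old->new): [N E]
  24. access N: HIT. Cache (old->new): [N E]
  25. access M: MISS, evict N. Cache (old->new): [E M]
  26. access M: HIT. Cache (old->new): [E M]
  27. access N: MISS, evict E. Cache (old->new): [M N]
  28. access E: MISS, evict M. Cache (old->new): [N E]
  29. access E: HIT. Cache (old->new): [N E]
Total: 19 hits, 10 misses, 8 evictions

Hit rate = 19/29

Answer: 19/29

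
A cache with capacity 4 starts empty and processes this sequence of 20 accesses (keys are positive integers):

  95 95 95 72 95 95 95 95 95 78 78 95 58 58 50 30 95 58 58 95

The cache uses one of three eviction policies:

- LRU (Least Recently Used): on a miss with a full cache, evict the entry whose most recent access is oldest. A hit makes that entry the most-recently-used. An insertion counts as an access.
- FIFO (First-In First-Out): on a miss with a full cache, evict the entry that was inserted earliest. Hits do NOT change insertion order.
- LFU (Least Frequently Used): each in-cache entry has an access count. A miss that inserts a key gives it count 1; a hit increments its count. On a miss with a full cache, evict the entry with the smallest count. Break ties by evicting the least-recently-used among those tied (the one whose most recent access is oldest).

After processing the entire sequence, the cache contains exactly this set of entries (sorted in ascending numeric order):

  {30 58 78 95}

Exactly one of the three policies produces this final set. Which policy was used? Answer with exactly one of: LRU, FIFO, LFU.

Simulating under each policy and comparing final sets:
  LRU: final set = {30 50 58 95} -> differs
  FIFO: final set = {30 50 58 95} -> differs
  LFU: final set = {30 58 78 95} -> MATCHES target
Only LFU produces the target set.

Answer: LFU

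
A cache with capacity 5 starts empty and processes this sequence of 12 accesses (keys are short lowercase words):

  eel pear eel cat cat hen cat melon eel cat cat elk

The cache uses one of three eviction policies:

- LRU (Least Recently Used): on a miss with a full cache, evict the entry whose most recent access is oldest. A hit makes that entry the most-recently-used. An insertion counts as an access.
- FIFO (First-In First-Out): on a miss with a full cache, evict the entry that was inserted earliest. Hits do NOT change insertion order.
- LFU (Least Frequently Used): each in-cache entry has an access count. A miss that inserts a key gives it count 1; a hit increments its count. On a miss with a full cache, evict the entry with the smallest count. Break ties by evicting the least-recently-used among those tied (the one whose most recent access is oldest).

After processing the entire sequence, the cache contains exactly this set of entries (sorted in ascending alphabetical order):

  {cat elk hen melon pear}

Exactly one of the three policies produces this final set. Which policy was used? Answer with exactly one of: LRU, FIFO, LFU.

Simulating under each policy and comparing final sets:
  LRU: final set = {cat eel elk hen melon} -> differs
  FIFO: final set = {cat elk hen melon pear} -> MATCHES target
  LFU: final set = {cat eel elk hen melon} -> differs
Only FIFO produces the target set.

Answer: FIFO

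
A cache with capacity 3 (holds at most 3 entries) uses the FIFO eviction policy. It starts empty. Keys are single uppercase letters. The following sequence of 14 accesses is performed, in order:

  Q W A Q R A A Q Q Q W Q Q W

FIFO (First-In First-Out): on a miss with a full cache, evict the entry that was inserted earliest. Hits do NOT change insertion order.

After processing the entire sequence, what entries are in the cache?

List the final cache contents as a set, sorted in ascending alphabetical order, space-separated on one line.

FIFO simulation (capacity=3):
  1. access Q: MISS. Cache (old->new): [Q]
  2. access W: MISS. Cache (old->new): [Q W]
  3. access A: MISS. Cache (old->new): [Q W A]
  4. access Q: HIT. Cache (old->new): [Q W A]
  5. access R: MISS, evict Q. Cache (old->new): [W A R]
  6. access A: HIT. Cache (old->new): [W A R]
  7. access A: HIT. Cache (old->new): [W A R]
  8. access Q: MISS, evict W. Cache (old->new): [A R Q]
  9. access Q: HIT. Cache (old->new): [A R Q]
  10. access Q: HIT. Cache (old->new): [A R Q]
  11. access W: MISS, evict A. Cache (old->new): [R Q W]
  12. access Q: HIT. Cache (old->new): [R Q W]
  13. access Q: HIT. Cache (old->new): [R Q W]
  14. access W: HIT. Cache (old->new): [R Q W]
Total: 8 hits, 6 misses, 3 evictions

Answer: Q R W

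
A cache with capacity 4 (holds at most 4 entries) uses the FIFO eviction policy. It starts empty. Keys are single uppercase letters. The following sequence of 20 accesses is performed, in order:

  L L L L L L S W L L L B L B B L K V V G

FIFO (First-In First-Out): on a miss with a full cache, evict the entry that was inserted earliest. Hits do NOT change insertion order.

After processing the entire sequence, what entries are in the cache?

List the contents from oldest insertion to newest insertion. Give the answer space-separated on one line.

Answer: B K V G

Derivation:
FIFO simulation (capacity=4):
  1. access L: MISS. Cache (old->new): [L]
  2. access L: HIT. Cache (old->new): [L]
  3. access L: HIT. Cache (old->new): [L]
  4. access L: HIT. Cache (old->new): [L]
  5. access L: HIT. Cache (old->new): [L]
  6. access L: HIT. Cache (old->new): [L]
  7. access S: MISS. Cache (old->new): [L S]
  8. access W: MISS. Cache (old->new): [L S W]
  9. access L: HIT. Cache (old->new): [L S W]
  10. access L: HIT. Cache (old->new): [L S W]
  11. access L: HIT. Cache (old->new): [L S W]
  12. access B: MISS. Cache (old->new): [L S W B]
  13. access L: HIT. Cache (old->new): [L S W B]
  14. access B: HIT. Cache (old->new): [L S W B]
  15. access B: HIT. Cache (old->new): [L S W B]
  16. access L: HIT. Cache (old->new): [L S W B]
  17. access K: MISS, evict L. Cache (old->new): [S W B K]
  18. access V: MISS, evict S. Cache (old->new): [W B K V]
  19. access V: HIT. Cache (old->new): [W B K V]
  20. access G: MISS, evict W. Cache (old->new): [B K V G]
Total: 13 hits, 7 misses, 3 evictions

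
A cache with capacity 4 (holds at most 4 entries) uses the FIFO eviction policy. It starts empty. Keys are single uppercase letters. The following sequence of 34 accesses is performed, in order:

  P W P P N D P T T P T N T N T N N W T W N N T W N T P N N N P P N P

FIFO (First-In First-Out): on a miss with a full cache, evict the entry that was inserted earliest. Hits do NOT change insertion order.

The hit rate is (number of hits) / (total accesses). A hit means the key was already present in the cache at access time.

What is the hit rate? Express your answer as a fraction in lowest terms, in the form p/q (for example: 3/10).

Answer: 13/17

Derivation:
FIFO simulation (capacity=4):
  1. access P: MISS. Cache (old->new): [P]
  2. access W: MISS. Cache (old->new): [P W]
  3. access P: HIT. Cache (old->new): [P W]
  4. access P: HIT. Cache (old->new): [P W]
  5. access N: MISS. Cache (old->new): [P W N]
  6. access D: MISS. Cache (old->new): [P W N D]
  7. access P: HIT. Cache (old->new): [P W N D]
  8. access T: MISS, evict P. Cache (old->new): [W N D T]
  9. access T: HIT. Cache (old->new): [W N D T]
  10. access P: MISS, evict W. Cache (old->new): [N D T P]
  11. access T: HIT. Cache (old->new): [N D T P]
  12. access N: HIT. Cache (old->new): [N D T P]
  13. access T: HIT. Cache (old->new): [N D T P]
  14. access N: HIT. Cache (old->new): [N D T P]
  15. access T: HIT. Cache (old->new): [N D T P]
  16. access N: HIT. Cache (old->new): [N D T P]
  17. access N: HIT. Cache (old->new): [N D T P]
  18. access W: MISS, evict N. Cache (old->new): [D T P W]
  19. access T: HIT. Cache (old->new): [D T P W]
  20. access W: HIT. Cache (old->new): [D T P W]
  21. access N: MISS, evict D. Cache (old->new): [T P W N]
  22. access N: HIT. Cache (old->new): [T P W N]
  23. access T: HIT. Cache (old->new): [T P W N]
  24. access W: HIT. Cache (old->new): [T P W N]
  25. access N: HIT. Cache (old->new): [T P W N]
  26. access T: HIT. Cache (old->new): [T P W N]
  27. access P: HIT. Cache (old->new): [T P W N]
  28. access N: HIT. Cache (old->new): [T P W N]
  29. access N: HIT. Cache (old->new): [T P W N]
  30. access N: HIT. Cache (old->new): [T P W N]
  31. access P: HIT. Cache (old->new): [T P W N]
  32. access P: HIT. Cache (old->new): [T P W N]
  33. access N: HIT. Cache (old->new): [T P W N]
  34. access P: HIT. Cache (old->new): [T P W N]
Total: 26 hits, 8 misses, 4 evictions

Hit rate = 26/34 = 13/17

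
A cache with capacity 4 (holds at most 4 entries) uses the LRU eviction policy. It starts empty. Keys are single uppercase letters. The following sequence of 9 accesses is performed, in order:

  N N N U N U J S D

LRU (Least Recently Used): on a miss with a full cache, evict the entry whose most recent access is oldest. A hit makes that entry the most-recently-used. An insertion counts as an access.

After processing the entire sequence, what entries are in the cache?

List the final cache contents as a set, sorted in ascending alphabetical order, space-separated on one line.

LRU simulation (capacity=4):
  1. access N: MISS. Cache (LRU->MRU): [N]
  2. access N: HIT. Cache (LRU->MRU): [N]
  3. access N: HIT. Cache (LRU->MRU): [N]
  4. access U: MISS. Cache (LRU->MRU): [N U]
  5. access N: HIT. Cache (LRU->MRU): [U N]
  6. access U: HIT. Cache (LRU->MRU): [N U]
  7. access J: MISS. Cache (LRU->MRU): [N U J]
  8. access S: MISS. Cache (LRU->MRU): [N U J S]
  9. access D: MISS, evict N. Cache (LRU->MRU): [U J S D]
Total: 4 hits, 5 misses, 1 evictions

Answer: D J S U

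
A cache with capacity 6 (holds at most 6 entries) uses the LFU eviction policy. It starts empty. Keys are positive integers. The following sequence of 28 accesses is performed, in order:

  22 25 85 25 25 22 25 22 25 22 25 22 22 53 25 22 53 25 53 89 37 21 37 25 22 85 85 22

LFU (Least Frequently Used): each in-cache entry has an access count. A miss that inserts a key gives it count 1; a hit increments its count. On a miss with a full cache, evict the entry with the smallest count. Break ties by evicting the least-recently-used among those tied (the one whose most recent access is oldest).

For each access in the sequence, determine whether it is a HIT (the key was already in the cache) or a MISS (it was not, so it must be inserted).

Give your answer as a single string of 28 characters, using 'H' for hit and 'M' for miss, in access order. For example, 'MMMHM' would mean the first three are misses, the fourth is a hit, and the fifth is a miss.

LFU simulation (capacity=6):
  1. access 22: MISS. Cache: [22(c=1)]
  2. access 25: MISS. Cache: [22(c=1) 25(c=1)]
  3. access 85: MISS. Cache: [22(c=1) 25(c=1) 85(c=1)]
  4. access 25: HIT, count now 2. Cache: [22(c=1) 85(c=1) 25(c=2)]
  5. access 25: HIT, count now 3. Cache: [22(c=1) 85(c=1) 25(c=3)]
  6. access 22: HIT, count now 2. Cache: [85(c=1) 22(c=2) 25(c=3)]
  7. access 25: HIT, count now 4. Cache: [85(c=1) 22(c=2) 25(c=4)]
  8. access 22: HIT, count now 3. Cache: [85(c=1) 22(c=3) 25(c=4)]
  9. access 25: HIT, count now 5. Cache: [85(c=1) 22(c=3) 25(c=5)]
  10. access 22: HIT, count now 4. Cache: [85(c=1) 22(c=4) 25(c=5)]
  11. access 25: HIT, count now 6. Cache: [85(c=1) 22(c=4) 25(c=6)]
  12. access 22: HIT, count now 5. Cache: [85(c=1) 22(c=5) 25(c=6)]
  13. access 22: HIT, count now 6. Cache: [85(c=1) 25(c=6) 22(c=6)]
  14. access 53: MISS. Cache: [85(c=1) 53(c=1) 25(c=6) 22(c=6)]
  15. access 25: HIT, count now 7. Cache: [85(c=1) 53(c=1) 22(c=6) 25(c=7)]
  16. access 22: HIT, count now 7. Cache: [85(c=1) 53(c=1) 25(c=7) 22(c=7)]
  17. access 53: HIT, count now 2. Cache: [85(c=1) 53(c=2) 25(c=7) 22(c=7)]
  18. access 25: HIT, count now 8. Cache: [85(c=1) 53(c=2) 22(c=7) 25(c=8)]
  19. access 53: HIT, count now 3. Cache: [85(c=1) 53(c=3) 22(c=7) 25(c=8)]
  20. access 89: MISS. Cache: [85(c=1) 89(c=1) 53(c=3) 22(c=7) 25(c=8)]
  21. access 37: MISS. Cache: [85(c=1) 89(c=1) 37(c=1) 53(c=3) 22(c=7) 25(c=8)]
  22. access 21: MISS, evict 85(c=1). Cache: [89(c=1) 37(c=1) 21(c=1) 53(c=3) 22(c=7) 25(c=8)]
  23. access 37: HIT, count now 2. Cache: [89(c=1) 21(c=1) 37(c=2) 53(c=3) 22(c=7) 25(c=8)]
  24. access 25: HIT, count now 9. Cache: [89(c=1) 21(c=1) 37(c=2) 53(c=3) 22(c=7) 25(c=9)]
  25. access 22: HIT, count now 8. Cache: [89(c=1) 21(c=1) 37(c=2) 53(c=3) 22(c=8) 25(c=9)]
  26. access 85: MISS, evict 89(c=1). Cache: [21(c=1) 85(c=1) 37(c=2) 53(c=3) 22(c=8) 25(c=9)]
  27. access 85: HIT, count now 2. Cache: [21(c=1) 37(c=2) 85(c=2) 53(c=3) 22(c=8) 25(c=9)]
  28. access 22: HIT, count now 9. Cache: [21(c=1) 37(c=2) 85(c=2) 53(c=3) 25(c=9) 22(c=9)]
Total: 20 hits, 8 misses, 2 evictions

Answer: MMMHHHHHHHHHHMHHHHHMMMHHHMHH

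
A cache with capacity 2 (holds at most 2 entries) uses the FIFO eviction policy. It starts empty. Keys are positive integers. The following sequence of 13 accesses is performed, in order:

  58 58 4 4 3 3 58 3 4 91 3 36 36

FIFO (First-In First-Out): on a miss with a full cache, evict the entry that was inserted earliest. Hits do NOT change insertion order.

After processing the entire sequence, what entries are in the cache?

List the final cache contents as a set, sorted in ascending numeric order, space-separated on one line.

FIFO simulation (capacity=2):
  1. access 58: MISS. Cache (old->new): [58]
  2. access 58: HIT. Cache (old->new): [58]
  3. access 4: MISS. Cache (old->new): [58 4]
  4. access 4: HIT. Cache (old->new): [58 4]
  5. access 3: MISS, evict 58. Cache (old->new): [4 3]
  6. access 3: HIT. Cache (old->new): [4 3]
  7. access 58: MISS, evict 4. Cache (old->new): [3 58]
  8. access 3: HIT. Cache (old->new): [3 58]
  9. access 4: MISS, evict 3. Cache (old->new): [58 4]
  10. access 91: MISS, evict 58. Cache (old->new): [4 91]
  11. access 3: MISS, evict 4. Cache (old->new): [91 3]
  12. access 36: MISS, evict 91. Cache (old->new): [3 36]
  13. access 36: HIT. Cache (old->new): [3 36]
Total: 5 hits, 8 misses, 6 evictions

Answer: 3 36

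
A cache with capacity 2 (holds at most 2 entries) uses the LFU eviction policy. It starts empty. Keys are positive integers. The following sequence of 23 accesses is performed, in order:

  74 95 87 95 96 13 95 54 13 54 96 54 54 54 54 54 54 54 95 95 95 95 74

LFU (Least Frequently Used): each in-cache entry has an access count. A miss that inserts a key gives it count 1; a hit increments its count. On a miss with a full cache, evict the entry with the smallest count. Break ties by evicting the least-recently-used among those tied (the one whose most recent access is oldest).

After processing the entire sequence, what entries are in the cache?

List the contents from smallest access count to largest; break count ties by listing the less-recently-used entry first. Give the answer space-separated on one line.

LFU simulation (capacity=2):
  1. access 74: MISS. Cache: [74(c=1)]
  2. access 95: MISS. Cache: [74(c=1) 95(c=1)]
  3. access 87: MISS, evict 74(c=1). Cache: [95(c=1) 87(c=1)]
  4. access 95: HIT, count now 2. Cache: [87(c=1) 95(c=2)]
  5. access 96: MISS, evict 87(c=1). Cache: [96(c=1) 95(c=2)]
  6. access 13: MISS, evict 96(c=1). Cache: [13(c=1) 95(c=2)]
  7. access 95: HIT, count now 3. Cache: [13(c=1) 95(c=3)]
  8. access 54: MISS, evict 13(c=1). Cache: [54(c=1) 95(c=3)]
  9. access 13: MISS, evict 54(c=1). Cache: [13(c=1) 95(c=3)]
  10. access 54: MISS, evict 13(c=1). Cache: [54(c=1) 95(c=3)]
  11. access 96: MISS, evict 54(c=1). Cache: [96(c=1) 95(c=3)]
  12. access 54: MISS, evict 96(c=1). Cache: [54(c=1) 95(c=3)]
  13. access 54: HIT, count now 2. Cache: [54(c=2) 95(c=3)]
  14. access 54: HIT, count now 3. Cache: [95(c=3) 54(c=3)]
  15. access 54: HIT, count now 4. Cache: [95(c=3) 54(c=4)]
  16. access 54: HIT, count now 5. Cache: [95(c=3) 54(c=5)]
  17. access 54: HIT, count now 6. Cache: [95(c=3) 54(c=6)]
  18. access 54: HIT, count now 7. Cache: [95(c=3) 54(c=7)]
  19. access 95: HIT, count now 4. Cache: [95(c=4) 54(c=7)]
  20. access 95: HIT, count now 5. Cache: [95(c=5) 54(c=7)]
  21. access 95: HIT, count now 6. Cache: [95(c=6) 54(c=7)]
  22. access 95: HIT, count now 7. Cache: [54(c=7) 95(c=7)]
  23. access 74: MISS, evict 54(c=7). Cache: [74(c=1) 95(c=7)]
Total: 12 hits, 11 misses, 9 evictions

Answer: 74 95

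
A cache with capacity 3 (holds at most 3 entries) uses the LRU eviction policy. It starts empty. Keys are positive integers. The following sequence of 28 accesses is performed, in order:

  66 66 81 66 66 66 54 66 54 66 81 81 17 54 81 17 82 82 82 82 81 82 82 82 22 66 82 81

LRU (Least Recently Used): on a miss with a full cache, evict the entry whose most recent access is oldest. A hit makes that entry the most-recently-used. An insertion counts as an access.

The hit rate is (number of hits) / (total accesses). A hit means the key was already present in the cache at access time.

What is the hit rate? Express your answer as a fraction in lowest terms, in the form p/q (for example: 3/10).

LRU simulation (capacity=3):
  1. access 66: MISS. Cache (LRU->MRU): [66]
  2. access 66: HIT. Cache (LRU->MRU): [66]
  3. access 81: MISS. Cache (LRU->MRU): [66 81]
  4. access 66: HIT. Cache (LRU->MRU): [81 66]
  5. access 66: HIT. Cache (LRU->MRU): [81 66]
  6. access 66: HIT. Cache (LRU->MRU): [81 66]
  7. access 54: MISS. Cache (LRU->MRU): [81 66 54]
  8. access 66: HIT. Cache (LRU->MRU): [81 54 66]
  9. access 54: HIT. Cache (LRU->MRU): [81 66 54]
  10. access 66: HIT. Cache (LRU->MRU): [81 54 66]
  11. access 81: HIT. Cache (LRU->MRU): [54 66 81]
  12. access 81: HIT. Cache (LRU->MRU): [54 66 81]
  13. access 17: MISS, evict 54. Cache (LRU->MRU): [66 81 17]
  14. access 54: MISS, evict 66. Cache (LRU->MRU): [81 17 54]
  15. access 81: HIT. Cache (LRU->MRU): [17 54 81]
  16. access 17: HIT. Cache (LRU->MRU): [54 81 17]
  17. access 82: MISS, evict 54. Cache (LRU->MRU): [81 17 82]
  18. access 82: HIT. Cache (LRU->MRU): [81 17 82]
  19. access 82: HIT. Cache (LRU->MRU): [81 17 82]
  20. access 82: HIT. Cache (LRU->MRU): [81 17 82]
  21. access 81: HIT. Cache (LRU->MRU): [17 82 81]
  22. access 82: HIT. Cache (LRU->MRU): [17 81 82]
  23. access 82: HIT. Cache (LRU->MRU): [17 81 82]
  24. access 82: HIT. Cache (LRU->MRU): [17 81 82]
  25. access 22: MISS, evict 17. Cache (LRU->MRU): [81 82 22]
  26. access 66: MISS, evict 81. Cache (LRU->MRU): [82 22 66]
  27. access 82: HIT. Cache (LRU->MRU): [22 66 82]
  28. access 81: MISS, evict 22. Cache (LRU->MRU): [66 82 81]
Total: 19 hits, 9 misses, 6 evictions

Hit rate = 19/28

Answer: 19/28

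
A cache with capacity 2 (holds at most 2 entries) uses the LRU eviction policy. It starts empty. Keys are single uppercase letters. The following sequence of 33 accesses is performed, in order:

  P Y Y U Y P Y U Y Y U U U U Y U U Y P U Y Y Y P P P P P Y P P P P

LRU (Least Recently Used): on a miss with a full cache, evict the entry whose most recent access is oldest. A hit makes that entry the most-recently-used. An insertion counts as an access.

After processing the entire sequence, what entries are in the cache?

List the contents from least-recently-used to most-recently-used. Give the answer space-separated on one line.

Answer: Y P

Derivation:
LRU simulation (capacity=2):
  1. access P: MISS. Cache (LRU->MRU): [P]
  2. access Y: MISS. Cache (LRU->MRU): [P Y]
  3. access Y: HIT. Cache (LRU->MRU): [P Y]
  4. access U: MISS, evict P. Cache (LRU->MRU): [Y U]
  5. access Y: HIT. Cache (LRU->MRU): [U Y]
  6. access P: MISS, evict U. Cache (LRU->MRU): [Y P]
  7. access Y: HIT. Cache (LRU->MRU): [P Y]
  8. access U: MISS, evict P. Cache (LRU->MRU): [Y U]
  9. access Y: HIT. Cache (LRU->MRU): [U Y]
  10. access Y: HIT. Cache (LRU->MRU): [U Y]
  11. access U: HIT. Cache (LRU->MRU): [Y U]
  12. access U: HIT. Cache (LRU->MRU): [Y U]
  13. access U: HIT. Cache (LRU->MRU): [Y U]
  14. access U: HIT. Cache (LRU->MRU): [Y U]
  15. access Y: HIT. Cache (LRU->MRU): [U Y]
  16. access U: HIT. Cache (LRU->MRU): [Y U]
  17. access U: HIT. Cache (LRU->MRU): [Y U]
  18. access Y: HIT. Cache (LRU->MRU): [U Y]
  19. access P: MISS, evict U. Cache (LRU->MRU): [Y P]
  20. access U: MISS, evict Y. Cache (LRU->MRU): [P U]
  21. access Y: MISS, evict P. Cache (LRU->MRU): [U Y]
  22. access Y: HIT. Cache (LRU->MRU): [U Y]
  23. access Y: HIT. Cache (LRU->MRU): [U Y]
  24. access P: MISS, evict U. Cache (LRU->MRU): [Y P]
  25. access P: HIT. Cache (LRU->MRU): [Y P]
  26. access P: HIT. Cache (LRU->MRU): [Y P]
  27. access P: HIT. Cache (LRU->MRU): [Y P]
  28. access P: HIT. Cache (LRU->MRU): [Y P]
  29. access Y: HIT. Cache (LRU->MRU): [P Y]
  30. access P: HIT. Cache (LRU->MRU): [Y P]
  31. access P: HIT. Cache (LRU->MRU): [Y P]
  32. access P: HIT. Cache (LRU->MRU): [Y P]
  33. access P: HIT. Cache (LRU->MRU): [Y P]
Total: 24 hits, 9 misses, 7 evictions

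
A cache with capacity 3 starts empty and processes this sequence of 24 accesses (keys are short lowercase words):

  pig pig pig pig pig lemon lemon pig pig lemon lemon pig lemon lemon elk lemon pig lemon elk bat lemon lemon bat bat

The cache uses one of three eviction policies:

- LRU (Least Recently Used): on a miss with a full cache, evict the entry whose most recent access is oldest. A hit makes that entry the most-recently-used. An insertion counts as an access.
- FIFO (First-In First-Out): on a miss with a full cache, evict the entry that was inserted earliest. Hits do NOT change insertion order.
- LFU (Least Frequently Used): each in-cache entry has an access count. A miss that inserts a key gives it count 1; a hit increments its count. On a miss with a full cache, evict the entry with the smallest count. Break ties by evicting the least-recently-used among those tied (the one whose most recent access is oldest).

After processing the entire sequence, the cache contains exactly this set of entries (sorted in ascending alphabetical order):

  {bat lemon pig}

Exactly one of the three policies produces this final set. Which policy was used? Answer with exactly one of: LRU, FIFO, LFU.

Answer: LFU

Derivation:
Simulating under each policy and comparing final sets:
  LRU: final set = {bat elk lemon} -> differs
  FIFO: final set = {bat elk lemon} -> differs
  LFU: final set = {bat lemon pig} -> MATCHES target
Only LFU produces the target set.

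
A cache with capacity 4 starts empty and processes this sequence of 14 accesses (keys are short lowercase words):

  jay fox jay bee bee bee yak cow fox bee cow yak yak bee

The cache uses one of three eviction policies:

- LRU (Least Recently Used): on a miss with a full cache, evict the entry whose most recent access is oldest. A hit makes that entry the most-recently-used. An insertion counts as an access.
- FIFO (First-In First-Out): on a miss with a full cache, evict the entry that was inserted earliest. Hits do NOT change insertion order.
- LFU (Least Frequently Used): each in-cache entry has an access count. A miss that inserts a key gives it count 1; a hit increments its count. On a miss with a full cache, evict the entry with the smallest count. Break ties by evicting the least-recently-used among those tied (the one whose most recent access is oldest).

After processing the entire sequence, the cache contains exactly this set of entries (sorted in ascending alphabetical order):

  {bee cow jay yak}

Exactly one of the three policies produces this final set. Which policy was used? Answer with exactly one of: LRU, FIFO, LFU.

Simulating under each policy and comparing final sets:
  LRU: final set = {bee cow fox yak} -> differs
  FIFO: final set = {bee cow fox yak} -> differs
  LFU: final set = {bee cow jay yak} -> MATCHES target
Only LFU produces the target set.

Answer: LFU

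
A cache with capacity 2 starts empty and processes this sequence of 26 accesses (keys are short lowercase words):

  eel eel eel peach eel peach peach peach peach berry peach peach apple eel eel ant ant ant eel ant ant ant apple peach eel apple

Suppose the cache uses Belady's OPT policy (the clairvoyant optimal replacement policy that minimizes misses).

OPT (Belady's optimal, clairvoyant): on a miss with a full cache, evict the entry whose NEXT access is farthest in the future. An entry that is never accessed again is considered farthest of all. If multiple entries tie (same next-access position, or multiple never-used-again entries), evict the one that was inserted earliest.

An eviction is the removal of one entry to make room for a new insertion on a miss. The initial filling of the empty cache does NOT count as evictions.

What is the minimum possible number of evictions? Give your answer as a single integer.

Answer: 7

Derivation:
OPT (Belady) simulation (capacity=2):
  1. access eel: MISS. Cache: [eel]
  2. access eel: HIT. Next use of eel: step 3. Cache: [eel]
  3. access eel: HIT. Next use of eel: step 5. Cache: [eel]
  4. access peach: MISS. Cache: [eel peach]
  5. access eel: HIT. Next use of eel: step 14. Cache: [eel peach]
  6. access peach: HIT. Next use of peach: step 7. Cache: [eel peach]
  7. access peach: HIT. Next use of peach: step 8. Cache: [eel peach]
  8. access peach: HIT. Next use of peach: step 9. Cache: [eel peach]
  9. access peach: HIT. Next use of peach: step 11. Cache: [eel peach]
  10. access berry: MISS, evict eel (next use: step 14). Cache: [peach berry]
  11. access peach: HIT. Next use of peach: step 12. Cache: [peach berry]
  12. access peach: HIT. Next use of peach: step 24. Cache: [peach berry]
  13. access apple: MISS, evict berry (next use: never). Cache: [peach apple]
  14. access eel: MISS, evict peach (next use: step 24). Cache: [apple eel]
  15. access eel: HIT. Next use of eel: step 19. Cache: [apple eel]
  16. access ant: MISS, evict apple (next use: step 23). Cache: [eel ant]
  17. access ant: HIT. Next use of ant: step 18. Cache: [eel ant]
  18. access ant: HIT. Next use of ant: step 20. Cache: [eel ant]
  19. access eel: HIT. Next use of eel: step 25. Cache: [eel ant]
  20. access ant: HIT. Next use of ant: step 21. Cache: [eel ant]
  21. access ant: HIT. Next use of ant: step 22. Cache: [eel ant]
  22. access ant: HIT. Next use of ant: never. Cache: [eel ant]
  23. access apple: MISS, evict ant (next use: never). Cache: [eel apple]
  24. access peach: MISS, evict apple (next use: step 26). Cache: [eel peach]
  25. access eel: HIT. Next use of eel: never. Cache: [eel peach]
  26. access apple: MISS, evict eel (next use: never). Cache: [peach apple]
Total: 17 hits, 9 misses, 7 evictions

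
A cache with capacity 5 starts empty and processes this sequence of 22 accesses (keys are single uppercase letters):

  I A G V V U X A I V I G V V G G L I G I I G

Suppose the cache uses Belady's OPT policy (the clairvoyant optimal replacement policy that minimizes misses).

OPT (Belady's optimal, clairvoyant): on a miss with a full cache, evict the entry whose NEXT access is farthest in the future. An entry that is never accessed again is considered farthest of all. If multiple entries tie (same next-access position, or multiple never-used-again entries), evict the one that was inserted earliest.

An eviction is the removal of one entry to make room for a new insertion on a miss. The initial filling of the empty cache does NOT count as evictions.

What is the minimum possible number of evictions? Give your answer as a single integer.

OPT (Belady) simulation (capacity=5):
  1. access I: MISS. Cache: [I]
  2. access A: MISS. Cache: [I A]
  3. access G: MISS. Cache: [I A G]
  4. access V: MISS. Cache: [I A G V]
  5. access V: HIT. Next use of V: step 10. Cache: [I A G V]
  6. access U: MISS. Cache: [I A G V U]
  7. access X: MISS, evict U (next use: never). Cache: [I A G V X]
  8. access A: HIT. Next use of A: never. Cache: [I A G V X]
  9. access I: HIT. Next use of I: step 11. Cache: [I A G V X]
  10. access V: HIT. Next use of V: step 13. Cache: [I A G V X]
  11. access I: HIT. Next use of I: step 18. Cache: [I A G V X]
  12. access G: HIT. Next use of G: step 15. Cache: [I A G V X]
  13. access V: HIT. Next use of V: step 14. Cache: [I A G V X]
  14. access V: HIT. Next use of V: never. Cache: [I A G V X]
  15. access G: HIT. Next use of G: step 16. Cache: [I A G V X]
  16. access G: HIT. Next use of G: step 19. Cache: [I A G V X]
  17. access L: MISS, evict A (next use: never). Cache: [I G V X L]
  18. access I: HIT. Next use of I: step 20. Cache: [I G V X L]
  19. access G: HIT. Next use of G: step 22. Cache: [I G V X L]
  20. access I: HIT. Next use of I: step 21. Cache: [I G V X L]
  21. access I: HIT. Next use of I: never. Cache: [I G V X L]
  22. access G: HIT. Next use of G: never. Cache: [I G V X L]
Total: 15 hits, 7 misses, 2 evictions

Answer: 2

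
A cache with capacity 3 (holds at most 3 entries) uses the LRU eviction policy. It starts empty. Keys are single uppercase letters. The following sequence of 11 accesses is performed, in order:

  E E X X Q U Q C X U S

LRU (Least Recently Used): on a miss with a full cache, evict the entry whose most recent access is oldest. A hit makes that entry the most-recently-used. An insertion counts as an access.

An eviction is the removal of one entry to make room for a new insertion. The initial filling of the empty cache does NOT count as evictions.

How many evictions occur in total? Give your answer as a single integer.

LRU simulation (capacity=3):
  1. access E: MISS. Cache (LRU->MRU): [E]
  2. access E: HIT. Cache (LRU->MRU): [E]
  3. access X: MISS. Cache (LRU->MRU): [E X]
  4. access X: HIT. Cache (LRU->MRU): [E X]
  5. access Q: MISS. Cache (LRU->MRU): [E X Q]
  6. access U: MISS, evict E. Cache (LRU->MRU): [X Q U]
  7. access Q: HIT. Cache (LRU->MRU): [X U Q]
  8. access C: MISS, evict X. Cache (LRU->MRU): [U Q C]
  9. access X: MISS, evict U. Cache (LRU->MRU): [Q C X]
  10. access U: MISS, evict Q. Cache (LRU->MRU): [C X U]
  11. access S: MISS, evict C. Cache (LRU->MRU): [X U S]
Total: 3 hits, 8 misses, 5 evictions

Answer: 5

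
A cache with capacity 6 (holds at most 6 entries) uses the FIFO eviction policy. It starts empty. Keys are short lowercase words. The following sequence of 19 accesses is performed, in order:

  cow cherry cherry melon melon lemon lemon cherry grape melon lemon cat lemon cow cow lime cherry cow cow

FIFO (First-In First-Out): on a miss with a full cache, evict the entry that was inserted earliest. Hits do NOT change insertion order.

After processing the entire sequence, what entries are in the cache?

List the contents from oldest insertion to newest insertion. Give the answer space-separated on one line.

Answer: melon lemon grape cat lime cow

Derivation:
FIFO simulation (capacity=6):
  1. access cow: MISS. Cache (old->new): [cow]
  2. access cherry: MISS. Cache (old->new): [cow cherry]
  3. access cherry: HIT. Cache (old->new): [cow cherry]
  4. access melon: MISS. Cache (old->new): [cow cherry melon]
  5. access melon: HIT. Cache (old->new): [cow cherry melon]
  6. access lemon: MISS. Cache (old->new): [cow cherry melon lemon]
  7. access lemon: HIT. Cache (old->new): [cow cherry melon lemon]
  8. access cherry: HIT. Cache (old->new): [cow cherry melon lemon]
  9. access grape: MISS. Cache (old->new): [cow cherry melon lemon grape]
  10. access melon: HIT. Cache (old->new): [cow cherry melon lemon grape]
  11. access lemon: HIT. Cache (old->new): [cow cherry melon lemon grape]
  12. access cat: MISS. Cache (old->new): [cow cherry melon lemon grape cat]
  13. access lemon: HIT. Cache (old->new): [cow cherry melon lemon grape cat]
  14. access cow: HIT. Cache (old->new): [cow cherry melon lemon grape cat]
  15. access cow: HIT. Cache (old->new): [cow cherry melon lemon grape cat]
  16. access lime: MISS, evict cow. Cache (old->new): [cherry melon lemon grape cat lime]
  17. access cherry: HIT. Cache (old->new): [cherry melon lemon grape cat lime]
  18. access cow: MISS, evict cherry. Cache (old->new): [melon lemon grape cat lime cow]
  19. access cow: HIT. Cache (old->new): [melon lemon grape cat lime cow]
Total: 11 hits, 8 misses, 2 evictions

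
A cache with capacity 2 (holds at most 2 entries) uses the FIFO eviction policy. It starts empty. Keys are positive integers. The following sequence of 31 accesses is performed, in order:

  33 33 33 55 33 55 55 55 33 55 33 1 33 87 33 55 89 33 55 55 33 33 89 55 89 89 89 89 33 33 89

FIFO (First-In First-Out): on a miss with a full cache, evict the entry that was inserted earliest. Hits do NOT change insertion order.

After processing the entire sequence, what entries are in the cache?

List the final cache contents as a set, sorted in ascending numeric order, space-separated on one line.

Answer: 33 89

Derivation:
FIFO simulation (capacity=2):
  1. access 33: MISS. Cache (old->new): [33]
  2. access 33: HIT. Cache (old->new): [33]
  3. access 33: HIT. Cache (old->new): [33]
  4. access 55: MISS. Cache (old->new): [33 55]
  5. access 33: HIT. Cache (old->new): [33 55]
  6. access 55: HIT. Cache (old->new): [33 55]
  7. access 55: HIT. Cache (old->new): [33 55]
  8. access 55: HIT. Cache (old->new): [33 55]
  9. access 33: HIT. Cache (old->new): [33 55]
  10. access 55: HIT. Cache (old->new): [33 55]
  11. access 33: HIT. Cache (old->new): [33 55]
  12. access 1: MISS, evict 33. Cache (old->new): [55 1]
  13. access 33: MISS, evict 55. Cache (old->new): [1 33]
  14. access 87: MISS, evict 1. Cache (old->new): [33 87]
  15. access 33: HIT. Cache (old->new): [33 87]
  16. access 55: MISS, evict 33. Cache (old->new): [87 55]
  17. access 89: MISS, evict 87. Cache (old->new): [55 89]
  18. access 33: MISS, evict 55. Cache (old->new): [89 33]
  19. access 55: MISS, evict 89. Cache (old->new): [33 55]
  20. access 55: HIT. Cache (old->new): [33 55]
  21. access 33: HIT. Cache (old->new): [33 55]
  22. access 33: HIT. Cache (old->new): [33 55]
  23. access 89: MISS, evict 33. Cache (old->new): [55 89]
  24. access 55: HIT. Cache (old->new): [55 89]
  25. access 89: HIT. Cache (old->new): [55 89]
  26. access 89: HIT. Cache (old->new): [55 89]
  27. access 89: HIT. Cache (old->new): [55 89]
  28. access 89: HIT. Cache (old->new): [55 89]
  29. access 33: MISS, evict 55. Cache (old->new): [89 33]
  30. access 33: HIT. Cache (old->new): [89 33]
  31. access 89: HIT. Cache (old->new): [89 33]
Total: 20 hits, 11 misses, 9 evictions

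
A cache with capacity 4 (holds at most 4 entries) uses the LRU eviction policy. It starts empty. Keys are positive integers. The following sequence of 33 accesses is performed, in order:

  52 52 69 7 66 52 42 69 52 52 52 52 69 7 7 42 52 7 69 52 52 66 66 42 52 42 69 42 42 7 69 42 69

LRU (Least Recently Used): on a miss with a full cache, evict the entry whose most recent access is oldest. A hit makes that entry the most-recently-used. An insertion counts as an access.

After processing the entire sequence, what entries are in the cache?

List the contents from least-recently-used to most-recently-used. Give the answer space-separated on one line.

Answer: 52 7 42 69

Derivation:
LRU simulation (capacity=4):
  1. access 52: MISS. Cache (LRU->MRU): [52]
  2. access 52: HIT. Cache (LRU->MRU): [52]
  3. access 69: MISS. Cache (LRU->MRU): [52 69]
  4. access 7: MISS. Cache (LRU->MRU): [52 69 7]
  5. access 66: MISS. Cache (LRU->MRU): [52 69 7 66]
  6. access 52: HIT. Cache (LRU->MRU): [69 7 66 52]
  7. access 42: MISS, evict 69. Cache (LRU->MRU): [7 66 52 42]
  8. access 69: MISS, evict 7. Cache (LRU->MRU): [66 52 42 69]
  9. access 52: HIT. Cache (LRU->MRU): [66 42 69 52]
  10. access 52: HIT. Cache (LRU->MRU): [66 42 69 52]
  11. access 52: HIT. Cache (LRU->MRU): [66 42 69 52]
  12. access 52: HIT. Cache (LRU->MRU): [66 42 69 52]
  13. access 69: HIT. Cache (LRU->MRU): [66 42 52 69]
  14. access 7: MISS, evict 66. Cache (LRU->MRU): [42 52 69 7]
  15. access 7: HIT. Cache (LRU->MRU): [42 52 69 7]
  16. access 42: HIT. Cache (LRU->MRU): [52 69 7 42]
  17. access 52: HIT. Cache (LRU->MRU): [69 7 42 52]
  18. access 7: HIT. Cache (LRU->MRU): [69 42 52 7]
  19. access 69: HIT. Cache (LRU->MRU): [42 52 7 69]
  20. access 52: HIT. Cache (LRU->MRU): [42 7 69 52]
  21. access 52: HIT. Cache (LRU->MRU): [42 7 69 52]
  22. access 66: MISS, evict 42. Cache (LRU->MRU): [7 69 52 66]
  23. access 66: HIT. Cache (LRU->MRU): [7 69 52 66]
  24. access 42: MISS, evict 7. Cache (LRU->MRU): [69 52 66 42]
  25. access 52: HIT. Cache (LRU->MRU): [69 66 42 52]
  26. access 42: HIT. Cache (LRU->MRU): [69 66 52 42]
  27. access 69: HIT. Cache (LRU->MRU): [66 52 42 69]
  28. access 42: HIT. Cache (LRU->MRU): [66 52 69 42]
  29. access 42: HIT. Cache (LRU->MRU): [66 52 69 42]
  30. access 7: MISS, evict 66. Cache (LRU->MRU): [52 69 42 7]
  31. access 69: HIT. Cache (LRU->MRU): [52 42 7 69]
  32. access 42: HIT. Cache (LRU->MRU): [52 7 69 42]
  33. access 69: HIT. Cache (LRU->MRU): [52 7 42 69]
Total: 23 hits, 10 misses, 6 evictions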